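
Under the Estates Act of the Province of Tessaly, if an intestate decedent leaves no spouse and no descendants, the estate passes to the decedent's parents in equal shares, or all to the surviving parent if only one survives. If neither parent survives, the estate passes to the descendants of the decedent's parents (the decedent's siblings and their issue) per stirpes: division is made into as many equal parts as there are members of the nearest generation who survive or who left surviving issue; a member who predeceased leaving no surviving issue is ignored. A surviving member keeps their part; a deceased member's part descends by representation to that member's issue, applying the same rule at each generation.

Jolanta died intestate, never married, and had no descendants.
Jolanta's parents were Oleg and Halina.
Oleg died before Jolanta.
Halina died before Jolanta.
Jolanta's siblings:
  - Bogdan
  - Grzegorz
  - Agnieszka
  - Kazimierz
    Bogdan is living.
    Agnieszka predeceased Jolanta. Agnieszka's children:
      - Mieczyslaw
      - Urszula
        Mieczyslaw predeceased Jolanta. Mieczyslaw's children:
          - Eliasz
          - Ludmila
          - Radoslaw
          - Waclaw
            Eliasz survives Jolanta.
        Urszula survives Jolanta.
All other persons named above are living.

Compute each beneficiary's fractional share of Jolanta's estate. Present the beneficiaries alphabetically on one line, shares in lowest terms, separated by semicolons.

Neither parent survives and there are no descendants, so the estate passes to Jolanta's siblings and their issue per stirpes.
The estate is divided into 4 equal shares of 1/4 among Bogdan, Grzegorz, Agnieszka, Kazimierz.
Bogdan is living and takes 1/4.
Grzegorz is living and takes 1/4.
Agnieszka predeceased; the 1/4 allotted to Agnieszka's branch passes to Agnieszka's issue by representation.
The 1/4 is divided into 2 equal shares of 1/8 among Mieczyslaw, Urszula.
Mieczyslaw predeceased; the 1/8 allotted to Mieczyslaw's branch passes to Mieczyslaw's issue by representation.
The 1/8 is divided into 4 equal shares of 1/32 among Eliasz, Ludmila, Radoslaw, Waclaw.
Eliasz is living and takes 1/32.
Ludmila is living and takes 1/32.
Radoslaw is living and takes 1/32.
Waclaw is living and takes 1/32.
Urszula is living and takes 1/8.
Kazimierz is living and takes 1/4.

Bogdan 1/4; Eliasz 1/32; Grzegorz 1/4; Kazimierz 1/4; Ludmila 1/32; Radoslaw 1/32; Urszula 1/8; Waclaw 1/32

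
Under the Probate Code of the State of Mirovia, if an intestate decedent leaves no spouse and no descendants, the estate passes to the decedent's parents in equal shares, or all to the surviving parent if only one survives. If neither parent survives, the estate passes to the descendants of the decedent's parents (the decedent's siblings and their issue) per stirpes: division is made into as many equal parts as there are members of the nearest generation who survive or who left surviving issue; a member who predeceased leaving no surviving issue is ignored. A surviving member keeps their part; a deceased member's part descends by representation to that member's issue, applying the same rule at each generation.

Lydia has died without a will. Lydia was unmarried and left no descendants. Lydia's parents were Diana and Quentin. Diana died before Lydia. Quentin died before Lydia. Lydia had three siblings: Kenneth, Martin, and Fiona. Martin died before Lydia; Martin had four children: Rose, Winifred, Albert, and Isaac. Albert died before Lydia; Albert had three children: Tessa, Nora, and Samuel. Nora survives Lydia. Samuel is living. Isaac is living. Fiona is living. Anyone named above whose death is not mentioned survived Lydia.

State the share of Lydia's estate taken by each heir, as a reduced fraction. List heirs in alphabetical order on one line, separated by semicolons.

Fiona 1/3; Isaac 1/12; Kenneth 1/3; Nora 1/36; Rose 1/12; Samuel 1/36; Tessa 1/36; Winifred 1/12

Neither parent survives and there are no descendants, so the estate passes to Lydia's siblings and their issue per stirpes.
The estate is divided into 3 equal shares of 1/3 among Kenneth, Martin, Fiona.
Kenneth is living and takes 1/3.
Martin predeceased; the 1/3 allotted to Martin's branch passes to Martin's issue by representation.
The 1/3 is divided into 4 equal shares of 1/12 among Rose, Winifred, Albert, Isaac.
Rose is living and takes 1/12.
Winifred is living and takes 1/12.
Albert predeceased; the 1/12 allotted to Albert's branch passes to Albert's issue by representation.
The 1/12 is divided into 3 equal shares of 1/36 among Tessa, Nora, Samuel.
Tessa is living and takes 1/36.
Nora is living and takes 1/36.
Samuel is living and takes 1/36.
Isaac is living and takes 1/12.
Fiona is living and takes 1/3.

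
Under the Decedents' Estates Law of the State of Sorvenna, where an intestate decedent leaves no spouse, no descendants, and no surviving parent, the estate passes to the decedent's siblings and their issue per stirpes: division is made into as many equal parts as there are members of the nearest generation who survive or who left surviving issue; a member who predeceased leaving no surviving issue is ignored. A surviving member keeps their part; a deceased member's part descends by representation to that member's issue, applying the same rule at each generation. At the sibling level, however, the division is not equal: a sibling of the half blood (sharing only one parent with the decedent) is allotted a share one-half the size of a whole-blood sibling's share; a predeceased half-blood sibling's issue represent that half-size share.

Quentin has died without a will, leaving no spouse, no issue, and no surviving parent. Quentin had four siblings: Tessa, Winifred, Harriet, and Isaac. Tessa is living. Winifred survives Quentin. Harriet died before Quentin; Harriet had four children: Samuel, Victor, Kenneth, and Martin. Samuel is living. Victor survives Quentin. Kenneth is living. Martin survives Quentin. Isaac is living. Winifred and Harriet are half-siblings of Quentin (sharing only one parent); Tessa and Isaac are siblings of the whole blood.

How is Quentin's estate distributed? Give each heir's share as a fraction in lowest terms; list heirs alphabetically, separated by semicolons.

Isaac 1/3; Kenneth 1/24; Martin 1/24; Samuel 1/24; Tessa 1/3; Victor 1/24; Winifred 1/6

No spouse, descendants, or parent survives, so the estate passes to Quentin's siblings per stirpes.
Half-blood siblings count for one-half the weight of whole-blood siblings at the initial division.
Dividing 1 in proportion to weights (total weight 3): Tessa (weight 1) → 1/3; Winifred (weight 1/2) → 1/6; Harriet (weight 1/2) → 1/6; Isaac (weight 1) → 1/3.
Tessa is living and takes 1/3.
Winifred is living and takes 1/6.
Harriet predeceased; the 1/6 allotted to Harriet's branch passes to Harriet's issue by representation.
The 1/6 is divided into 4 equal shares of 1/24 among Samuel, Victor, Kenneth, Martin.
Samuel is living and takes 1/24.
Victor is living and takes 1/24.
Kenneth is living and takes 1/24.
Martin is living and takes 1/24.
Isaac is living and takes 1/3.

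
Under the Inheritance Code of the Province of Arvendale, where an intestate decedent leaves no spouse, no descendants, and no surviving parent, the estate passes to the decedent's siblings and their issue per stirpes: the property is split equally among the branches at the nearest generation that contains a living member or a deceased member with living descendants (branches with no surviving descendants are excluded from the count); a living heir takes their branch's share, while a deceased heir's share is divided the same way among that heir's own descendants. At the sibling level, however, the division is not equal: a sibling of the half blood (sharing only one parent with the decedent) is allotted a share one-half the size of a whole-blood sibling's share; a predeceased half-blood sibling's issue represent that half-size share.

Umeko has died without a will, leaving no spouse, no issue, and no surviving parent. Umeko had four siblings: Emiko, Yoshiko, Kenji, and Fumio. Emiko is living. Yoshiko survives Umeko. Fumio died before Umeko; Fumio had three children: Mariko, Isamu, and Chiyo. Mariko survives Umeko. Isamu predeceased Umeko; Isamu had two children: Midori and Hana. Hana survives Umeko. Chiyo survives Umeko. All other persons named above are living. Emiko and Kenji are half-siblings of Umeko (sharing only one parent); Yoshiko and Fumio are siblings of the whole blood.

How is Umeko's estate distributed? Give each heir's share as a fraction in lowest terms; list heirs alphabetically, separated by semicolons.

No spouse, descendants, or parent survives, so the estate passes to Umeko's siblings per stirpes.
Half-blood siblings count for one-half the weight of whole-blood siblings at the initial division.
Dividing 1 in proportion to weights (total weight 3): Emiko (weight 1/2) → 1/6; Yoshiko (weight 1) → 1/3; Kenji (weight 1/2) → 1/6; Fumio (weight 1) → 1/3.
Emiko is living and takes 1/6.
Yoshiko is living and takes 1/3.
Kenji is living and takes 1/6.
Fumio predeceased; the 1/3 allotted to Fumio's branch passes to Fumio's issue by representation.
The 1/3 is divided into 3 equal shares of 1/9 among Mariko, Isamu, Chiyo.
Mariko is living and takes 1/9.
Isamu predeceased; the 1/9 allotted to Isamu's branch passes to Isamu's issue by representation.
The 1/9 is divided into 2 equal shares of 1/18 among Midori, Hana.
Midori is living and takes 1/18.
Hana is living and takes 1/18.
Chiyo is living and takes 1/9.

Chiyo 1/9; Emiko 1/6; Hana 1/18; Kenji 1/6; Mariko 1/9; Midori 1/18; Yoshiko 1/3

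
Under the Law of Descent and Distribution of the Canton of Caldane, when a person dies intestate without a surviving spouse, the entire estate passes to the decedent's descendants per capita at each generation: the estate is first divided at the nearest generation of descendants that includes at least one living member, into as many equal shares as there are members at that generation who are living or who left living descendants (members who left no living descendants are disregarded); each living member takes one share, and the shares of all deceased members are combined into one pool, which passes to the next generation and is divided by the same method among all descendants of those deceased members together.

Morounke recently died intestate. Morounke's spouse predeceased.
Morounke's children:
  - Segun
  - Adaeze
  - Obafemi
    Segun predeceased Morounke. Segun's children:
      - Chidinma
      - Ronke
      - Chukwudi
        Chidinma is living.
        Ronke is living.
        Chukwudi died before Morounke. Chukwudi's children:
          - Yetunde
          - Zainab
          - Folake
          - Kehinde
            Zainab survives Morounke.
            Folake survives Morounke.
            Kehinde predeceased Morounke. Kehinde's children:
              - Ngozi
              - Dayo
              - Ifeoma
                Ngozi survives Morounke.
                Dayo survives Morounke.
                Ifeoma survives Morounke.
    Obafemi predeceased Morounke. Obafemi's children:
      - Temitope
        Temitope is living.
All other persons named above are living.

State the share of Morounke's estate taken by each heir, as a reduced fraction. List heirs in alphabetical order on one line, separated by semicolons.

There is no surviving spouse, so the entire estate passes to Morounke's descendants per capita at each generation.
At generation 1 (Segun, Adaeze, Obafemi) there are 3 shares of (1)/3 = 1/3 each.
Living: Adaeze — each takes 1/3.
Deceased: Segun and Obafemi. Their combined 2/3 is pooled and carried to generation 2.
At generation 2 (Chidinma, Ronke, Chukwudi, Temitope) there are 4 shares of (2/3)/4 = 1/6 each.
Living: Chidinma, Ronke, and Temitope — each takes 1/6.
Deceased: Chukwudi. That 1/6 share is carried to generation 3.
At generation 3 (Yetunde, Zainab, Folake, Kehinde) there are 4 shares of (1/6)/4 = 1/24 each.
Living: Yetunde, Zainab, and Folake — each takes 1/24.
Deceased: Kehinde. That 1/24 share is carried to generation 4.
At generation 4 (Ngozi, Dayo, Ifeoma) there are 3 shares of (1/24)/3 = 1/72 each.
Living: Ngozi, Dayo, and Ifeoma — each takes 1/72.

Adaeze 1/3; Chidinma 1/6; Dayo 1/72; Folake 1/24; Ifeoma 1/72; Ngozi 1/72; Ronke 1/6; Temitope 1/6; Yetunde 1/24; Zainab 1/24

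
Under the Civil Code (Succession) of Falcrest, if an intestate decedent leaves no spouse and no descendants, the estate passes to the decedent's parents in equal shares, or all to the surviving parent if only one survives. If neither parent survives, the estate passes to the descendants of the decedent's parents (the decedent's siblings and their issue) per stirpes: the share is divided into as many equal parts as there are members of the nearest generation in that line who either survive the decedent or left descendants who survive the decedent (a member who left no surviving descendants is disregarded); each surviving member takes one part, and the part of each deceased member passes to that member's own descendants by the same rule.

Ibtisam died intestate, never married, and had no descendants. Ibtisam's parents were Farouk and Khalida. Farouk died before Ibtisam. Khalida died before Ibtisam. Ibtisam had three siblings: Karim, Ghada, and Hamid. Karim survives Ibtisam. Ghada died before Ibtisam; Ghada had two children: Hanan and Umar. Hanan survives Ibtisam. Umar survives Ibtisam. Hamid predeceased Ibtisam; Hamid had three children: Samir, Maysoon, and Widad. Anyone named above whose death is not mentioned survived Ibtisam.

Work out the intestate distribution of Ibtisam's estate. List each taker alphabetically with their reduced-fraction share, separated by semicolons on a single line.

Neither parent survives and there are no descendants, so the estate passes to Ibtisam's siblings and their issue per stirpes.
The estate is divided into 3 equal shares of 1/3 among Karim, Ghada, Hamid.
Karim is living and takes 1/3.
Ghada predeceased; the 1/3 allotted to Ghada's branch passes to Ghada's issue by representation.
The 1/3 is divided into 2 equal shares of 1/6 among Hanan, Umar.
Hanan is living and takes 1/6.
Umar is living and takes 1/6.
Hamid predeceased; the 1/3 allotted to Hamid's branch passes to Hamid's issue by representation.
The 1/3 is divided into 3 equal shares of 1/9 among Samir, Maysoon, Widad.
Samir is living and takes 1/9.
Maysoon is living and takes 1/9.
Widad is living and takes 1/9.

Hanan 1/6; Karim 1/3; Maysoon 1/9; Samir 1/9; Umar 1/6; Widad 1/9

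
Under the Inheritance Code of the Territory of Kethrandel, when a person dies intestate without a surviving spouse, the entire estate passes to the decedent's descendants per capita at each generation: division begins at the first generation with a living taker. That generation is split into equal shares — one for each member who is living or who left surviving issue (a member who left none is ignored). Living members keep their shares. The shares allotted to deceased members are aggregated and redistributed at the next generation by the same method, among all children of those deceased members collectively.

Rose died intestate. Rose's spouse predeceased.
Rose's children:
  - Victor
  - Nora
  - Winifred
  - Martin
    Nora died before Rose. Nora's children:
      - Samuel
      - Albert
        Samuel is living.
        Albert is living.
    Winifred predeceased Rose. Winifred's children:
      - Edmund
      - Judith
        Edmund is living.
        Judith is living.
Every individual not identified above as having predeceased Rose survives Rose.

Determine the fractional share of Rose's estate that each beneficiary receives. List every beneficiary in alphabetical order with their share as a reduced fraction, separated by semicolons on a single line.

There is no surviving spouse, so the entire estate passes to Rose's descendants per capita at each generation.
At generation 1 (Victor, Nora, Winifred, Martin) there are 4 shares of (1)/4 = 1/4 each.
Living: Victor and Martin — each takes 1/4.
Deceased: Nora and Winifred. Their combined 1/2 is pooled and carried to generation 2.
At generation 2 (Samuel, Albert, Edmund, Judith) there are 4 shares of (1/2)/4 = 1/8 each.
Living: Samuel, Albert, Edmund, and Judith — each takes 1/8.

Albert 1/8; Edmund 1/8; Judith 1/8; Martin 1/4; Samuel 1/8; Victor 1/4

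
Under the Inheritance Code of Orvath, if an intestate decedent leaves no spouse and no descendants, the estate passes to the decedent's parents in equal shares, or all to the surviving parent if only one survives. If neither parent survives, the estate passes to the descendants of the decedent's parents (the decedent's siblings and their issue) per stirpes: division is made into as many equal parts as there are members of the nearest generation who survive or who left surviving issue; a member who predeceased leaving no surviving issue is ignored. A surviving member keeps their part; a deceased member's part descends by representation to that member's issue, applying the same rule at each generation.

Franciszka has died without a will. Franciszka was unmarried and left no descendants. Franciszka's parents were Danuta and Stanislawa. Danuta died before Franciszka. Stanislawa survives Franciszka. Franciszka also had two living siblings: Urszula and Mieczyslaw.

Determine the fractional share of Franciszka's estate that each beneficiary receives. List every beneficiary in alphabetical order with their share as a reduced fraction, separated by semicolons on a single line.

Stanislawa 1

Only one parent, Stanislawa, survives, so Stanislawa takes the entire estate. The siblings take nothing because a surviving parent has priority.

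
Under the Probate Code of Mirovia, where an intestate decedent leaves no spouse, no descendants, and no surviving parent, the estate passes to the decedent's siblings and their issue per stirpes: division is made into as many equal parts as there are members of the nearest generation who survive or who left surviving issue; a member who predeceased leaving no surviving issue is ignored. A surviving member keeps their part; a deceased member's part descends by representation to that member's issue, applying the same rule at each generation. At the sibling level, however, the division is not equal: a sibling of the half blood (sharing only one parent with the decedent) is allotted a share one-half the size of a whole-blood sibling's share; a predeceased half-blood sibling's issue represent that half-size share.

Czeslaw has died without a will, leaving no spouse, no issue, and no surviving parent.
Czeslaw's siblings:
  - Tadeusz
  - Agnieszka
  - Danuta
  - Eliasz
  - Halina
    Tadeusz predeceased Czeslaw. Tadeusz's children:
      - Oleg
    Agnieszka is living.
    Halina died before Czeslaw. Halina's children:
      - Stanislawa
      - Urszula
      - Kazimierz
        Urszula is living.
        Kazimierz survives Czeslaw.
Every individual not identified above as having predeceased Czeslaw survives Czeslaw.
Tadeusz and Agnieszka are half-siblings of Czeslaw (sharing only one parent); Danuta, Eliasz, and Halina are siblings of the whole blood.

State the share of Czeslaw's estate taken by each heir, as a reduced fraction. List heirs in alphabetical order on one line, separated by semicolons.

Agnieszka 1/8; Danuta 1/4; Eliasz 1/4; Kazimierz 1/12; Oleg 1/8; Stanislawa 1/12; Urszula 1/12

No spouse, descendants, or parent survives, so the estate passes to Czeslaw's siblings per stirpes.
Half-blood siblings count for one-half the weight of whole-blood siblings at the initial division.
Dividing 1 in proportion to weights (total weight 4): Tadeusz (weight 1/2) → 1/8; Agnieszka (weight 1/2) → 1/8; Danuta (weight 1) → 1/4; Eliasz (weight 1) → 1/4; Halina (weight 1) → 1/4.
Tadeusz predeceased; the 1/8 allotted to Tadeusz's branch passes to Tadeusz's issue by representation.
Oleg is the sole taker at this level and receives the full 1/8.
Agnieszka is living and takes 1/8.
Danuta is living and takes 1/4.
Eliasz is living and takes 1/4.
Halina predeceased; the 1/4 allotted to Halina's branch passes to Halina's issue by representation.
The 1/4 is divided into 3 equal shares of 1/12 among Stanislawa, Urszula, Kazimierz.
Stanislawa is living and takes 1/12.
Urszula is living and takes 1/12.
Kazimierz is living and takes 1/12.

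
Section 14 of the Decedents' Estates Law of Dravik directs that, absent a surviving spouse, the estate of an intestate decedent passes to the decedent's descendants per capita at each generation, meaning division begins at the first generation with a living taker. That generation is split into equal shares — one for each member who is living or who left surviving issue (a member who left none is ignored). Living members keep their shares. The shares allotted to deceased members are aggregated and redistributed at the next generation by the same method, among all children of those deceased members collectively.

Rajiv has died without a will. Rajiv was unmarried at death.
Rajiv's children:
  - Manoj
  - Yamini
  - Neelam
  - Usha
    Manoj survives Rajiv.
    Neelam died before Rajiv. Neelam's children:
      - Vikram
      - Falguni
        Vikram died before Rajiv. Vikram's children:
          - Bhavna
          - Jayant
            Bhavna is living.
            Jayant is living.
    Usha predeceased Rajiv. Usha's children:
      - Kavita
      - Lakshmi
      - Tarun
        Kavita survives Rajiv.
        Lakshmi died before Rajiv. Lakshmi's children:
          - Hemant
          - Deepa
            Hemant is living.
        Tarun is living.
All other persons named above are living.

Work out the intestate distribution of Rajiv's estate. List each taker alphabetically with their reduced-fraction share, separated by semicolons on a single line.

Bhavna 1/20; Deepa 1/20; Falguni 1/10; Hemant 1/20; Jayant 1/20; Kavita 1/10; Manoj 1/4; Tarun 1/10; Yamini 1/4

There is no surviving spouse, so the entire estate passes to Rajiv's descendants per capita at each generation.
At generation 1 (Manoj, Yamini, Neelam, Usha) there are 4 shares of (1)/4 = 1/4 each.
Living: Manoj and Yamini — each takes 1/4.
Deceased: Neelam and Usha. Their combined 1/2 is pooled and carried to generation 2.
At generation 2 (Vikram, Falguni, Kavita, Lakshmi, Tarun) there are 5 shares of (1/2)/5 = 1/10 each.
Living: Falguni, Kavita, and Tarun — each takes 1/10.
Deceased: Vikram and Lakshmi. Their combined 1/5 is pooled and carried to generation 3.
At generation 3 (Bhavna, Jayant, Hemant, Deepa) there are 4 shares of (1/5)/4 = 1/20 each.
Living: Bhavna, Jayant, Hemant, and Deepa — each takes 1/20.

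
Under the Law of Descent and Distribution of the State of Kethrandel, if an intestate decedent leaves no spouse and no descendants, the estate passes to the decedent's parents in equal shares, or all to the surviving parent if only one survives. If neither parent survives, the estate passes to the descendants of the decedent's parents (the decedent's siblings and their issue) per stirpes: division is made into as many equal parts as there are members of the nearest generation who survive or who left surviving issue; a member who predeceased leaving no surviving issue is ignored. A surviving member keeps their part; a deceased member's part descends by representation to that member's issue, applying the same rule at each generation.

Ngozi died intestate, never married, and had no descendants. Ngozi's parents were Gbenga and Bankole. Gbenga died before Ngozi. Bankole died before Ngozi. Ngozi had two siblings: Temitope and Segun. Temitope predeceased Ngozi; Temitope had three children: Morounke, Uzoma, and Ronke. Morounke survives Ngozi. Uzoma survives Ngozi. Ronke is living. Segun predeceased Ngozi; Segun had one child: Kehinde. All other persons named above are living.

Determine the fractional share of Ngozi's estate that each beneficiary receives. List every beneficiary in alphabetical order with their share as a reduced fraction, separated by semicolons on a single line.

Kehinde 1/2; Morounke 1/6; Ronke 1/6; Uzoma 1/6

Neither parent survives and there are no descendants, so the estate passes to Ngozi's siblings and their issue per stirpes.
The estate is divided into 2 equal shares of 1/2 among Temitope, Segun.
Temitope predeceased; the 1/2 allotted to Temitope's branch passes to Temitope's issue by representation.
The 1/2 is divided into 3 equal shares of 1/6 among Morounke, Uzoma, Ronke.
Morounke is living and takes 1/6.
Uzoma is living and takes 1/6.
Ronke is living and takes 1/6.
Segun predeceased; the 1/2 allotted to Segun's branch passes to Segun's issue by representation.
Kehinde is the sole taker at this level and receives the full 1/2.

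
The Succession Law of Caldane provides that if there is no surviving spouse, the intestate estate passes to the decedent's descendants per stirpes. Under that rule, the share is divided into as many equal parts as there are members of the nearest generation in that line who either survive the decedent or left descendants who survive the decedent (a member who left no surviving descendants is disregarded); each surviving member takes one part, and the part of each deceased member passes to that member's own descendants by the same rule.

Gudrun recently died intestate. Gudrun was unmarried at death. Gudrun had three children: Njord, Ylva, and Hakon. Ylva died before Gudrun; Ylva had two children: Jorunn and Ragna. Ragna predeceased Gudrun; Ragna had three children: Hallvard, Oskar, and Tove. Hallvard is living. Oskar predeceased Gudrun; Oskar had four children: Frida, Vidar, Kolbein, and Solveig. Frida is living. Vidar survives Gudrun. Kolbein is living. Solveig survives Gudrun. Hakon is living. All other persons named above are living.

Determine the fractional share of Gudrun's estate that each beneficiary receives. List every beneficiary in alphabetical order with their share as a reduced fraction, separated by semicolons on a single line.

Frida 1/72; Hakon 1/3; Hallvard 1/18; Jorunn 1/6; Kolbein 1/72; Njord 1/3; Solveig 1/72; Tove 1/18; Vidar 1/72

There is no surviving spouse, so the entire estate passes to Gudrun's descendants per stirpes.
The estate is divided into 3 equal shares of 1/3 among Njord, Ylva, Hakon.
Njord is living and takes 1/3.
Ylva predeceased; the 1/3 allotted to Ylva's branch passes to Ylva's issue by representation.
The 1/3 is divided into 2 equal shares of 1/6 among Jorunn, Ragna.
Jorunn is living and takes 1/6.
Ragna predeceased; the 1/6 allotted to Ragna's branch passes to Ragna's issue by representation.
The 1/6 is divided into 3 equal shares of 1/18 among Hallvard, Oskar, Tove.
Hallvard is living and takes 1/18.
Oskar predeceased; the 1/18 allotted to Oskar's branch passes to Oskar's issue by representation.
The 1/18 is divided into 4 equal shares of 1/72 among Frida, Vidar, Kolbein, Solveig.
Frida is living and takes 1/72.
Vidar is living and takes 1/72.
Kolbein is living and takes 1/72.
Solveig is living and takes 1/72.
Tove is living and takes 1/18.
Hakon is living and takes 1/3.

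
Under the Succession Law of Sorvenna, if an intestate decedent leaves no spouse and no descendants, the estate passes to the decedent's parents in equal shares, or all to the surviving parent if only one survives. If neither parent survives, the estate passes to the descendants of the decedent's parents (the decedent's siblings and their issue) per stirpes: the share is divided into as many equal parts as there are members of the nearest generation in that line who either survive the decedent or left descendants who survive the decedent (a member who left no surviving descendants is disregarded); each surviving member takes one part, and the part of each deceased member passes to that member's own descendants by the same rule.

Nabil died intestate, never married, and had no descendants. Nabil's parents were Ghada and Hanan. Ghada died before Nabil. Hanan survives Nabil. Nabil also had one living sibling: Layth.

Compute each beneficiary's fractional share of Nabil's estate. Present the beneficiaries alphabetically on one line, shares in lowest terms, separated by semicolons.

Hanan 1

Only one parent, Hanan, survives, so Hanan takes the entire estate. The siblings take nothing because a surviving parent has priority.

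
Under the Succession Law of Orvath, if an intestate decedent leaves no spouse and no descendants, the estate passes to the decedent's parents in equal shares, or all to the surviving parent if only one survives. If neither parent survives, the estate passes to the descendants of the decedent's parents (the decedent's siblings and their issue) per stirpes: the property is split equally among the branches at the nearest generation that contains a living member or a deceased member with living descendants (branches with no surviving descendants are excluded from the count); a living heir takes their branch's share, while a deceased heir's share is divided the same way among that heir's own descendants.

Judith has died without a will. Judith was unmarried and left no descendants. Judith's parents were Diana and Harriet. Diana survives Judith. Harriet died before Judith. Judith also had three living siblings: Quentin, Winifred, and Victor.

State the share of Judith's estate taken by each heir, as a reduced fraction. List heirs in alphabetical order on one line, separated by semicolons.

Only one parent, Diana, survives, so Diana takes the entire estate. The siblings take nothing because a surviving parent has priority.

Diana 1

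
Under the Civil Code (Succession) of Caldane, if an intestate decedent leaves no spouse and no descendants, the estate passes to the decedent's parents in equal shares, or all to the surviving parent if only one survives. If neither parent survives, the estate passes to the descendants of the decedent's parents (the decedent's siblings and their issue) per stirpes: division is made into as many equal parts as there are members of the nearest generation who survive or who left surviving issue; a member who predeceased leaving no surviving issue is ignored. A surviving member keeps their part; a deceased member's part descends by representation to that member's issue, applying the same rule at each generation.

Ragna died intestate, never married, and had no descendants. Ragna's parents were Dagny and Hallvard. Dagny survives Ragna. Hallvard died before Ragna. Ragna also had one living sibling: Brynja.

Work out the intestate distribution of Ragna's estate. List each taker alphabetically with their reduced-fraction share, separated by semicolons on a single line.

Only one parent, Dagny, survives, so Dagny takes the entire estate. The siblings take nothing because a surviving parent has priority.

Dagny 1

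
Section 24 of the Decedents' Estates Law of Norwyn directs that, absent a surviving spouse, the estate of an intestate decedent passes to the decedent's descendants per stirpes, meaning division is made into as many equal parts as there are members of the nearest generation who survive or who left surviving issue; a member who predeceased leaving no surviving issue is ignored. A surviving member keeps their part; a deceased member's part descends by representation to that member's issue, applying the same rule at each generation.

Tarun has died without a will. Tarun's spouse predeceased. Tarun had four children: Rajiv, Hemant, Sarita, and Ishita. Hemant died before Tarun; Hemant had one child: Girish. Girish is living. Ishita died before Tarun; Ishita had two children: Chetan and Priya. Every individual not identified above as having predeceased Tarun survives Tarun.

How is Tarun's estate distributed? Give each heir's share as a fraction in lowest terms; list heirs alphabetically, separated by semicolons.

There is no surviving spouse, so the entire estate passes to Tarun's descendants per stirpes.
The estate is divided into 4 equal shares of 1/4 among Rajiv, Hemant, Sarita, Ishita.
Rajiv is living and takes 1/4.
Hemant predeceased; the 1/4 allotted to Hemant's branch passes to Hemant's issue by representation.
Girish is the sole taker at this level and receives the full 1/4.
Sarita is living and takes 1/4.
Ishita predeceased; the 1/4 allotted to Ishita's branch passes to Ishita's issue by representation.
The 1/4 is divided into 2 equal shares of 1/8 among Chetan, Priya.
Chetan is living and takes 1/8.
Priya is living and takes 1/8.

Chetan 1/8; Girish 1/4; Priya 1/8; Rajiv 1/4; Sarita 1/4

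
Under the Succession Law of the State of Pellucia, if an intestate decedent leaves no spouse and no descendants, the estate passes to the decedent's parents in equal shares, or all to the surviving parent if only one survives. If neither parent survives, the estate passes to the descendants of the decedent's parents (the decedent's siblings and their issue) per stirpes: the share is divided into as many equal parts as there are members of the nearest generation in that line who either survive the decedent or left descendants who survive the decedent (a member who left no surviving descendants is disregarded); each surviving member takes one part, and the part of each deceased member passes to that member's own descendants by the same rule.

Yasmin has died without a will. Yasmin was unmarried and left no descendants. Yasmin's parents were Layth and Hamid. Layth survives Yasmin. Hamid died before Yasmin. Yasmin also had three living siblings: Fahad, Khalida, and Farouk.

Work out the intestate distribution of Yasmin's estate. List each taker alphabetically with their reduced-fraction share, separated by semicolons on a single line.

Layth 1

Only one parent, Layth, survives, so Layth takes the entire estate. The siblings take nothing because a surviving parent has priority.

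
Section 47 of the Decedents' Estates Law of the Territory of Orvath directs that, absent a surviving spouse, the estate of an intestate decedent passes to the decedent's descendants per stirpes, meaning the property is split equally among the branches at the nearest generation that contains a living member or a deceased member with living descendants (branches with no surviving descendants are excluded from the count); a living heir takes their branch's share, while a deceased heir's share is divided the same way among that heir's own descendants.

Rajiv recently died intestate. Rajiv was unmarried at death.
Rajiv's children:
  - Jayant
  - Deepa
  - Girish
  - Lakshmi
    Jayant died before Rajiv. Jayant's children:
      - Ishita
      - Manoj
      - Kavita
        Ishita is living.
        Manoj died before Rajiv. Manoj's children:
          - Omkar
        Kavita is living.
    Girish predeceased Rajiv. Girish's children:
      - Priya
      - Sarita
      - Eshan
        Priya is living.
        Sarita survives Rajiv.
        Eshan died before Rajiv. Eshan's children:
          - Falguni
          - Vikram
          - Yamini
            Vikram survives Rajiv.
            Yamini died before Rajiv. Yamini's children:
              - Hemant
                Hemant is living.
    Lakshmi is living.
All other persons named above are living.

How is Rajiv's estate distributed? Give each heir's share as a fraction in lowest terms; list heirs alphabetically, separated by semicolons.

There is no surviving spouse, so the entire estate passes to Rajiv's descendants per stirpes.
The estate is divided into 4 equal shares of 1/4 among Jayant, Deepa, Girish, Lakshmi.
Jayant predeceased; the 1/4 allotted to Jayant's branch passes to Jayant's issue by representation.
The 1/4 is divided into 3 equal shares of 1/12 among Ishita, Manoj, Kavita.
Ishita is living and takes 1/12.
Manoj predeceased; the 1/12 allotted to Manoj's branch passes to Manoj's issue by representation.
Omkar is the sole taker at this level and receives the full 1/12.
Kavita is living and takes 1/12.
Deepa is living and takes 1/4.
Girish predeceased; the 1/4 allotted to Girish's branch passes to Girish's issue by representation.
The 1/4 is divided into 3 equal shares of 1/12 among Priya, Sarita, Eshan.
Priya is living and takes 1/12.
Sarita is living and takes 1/12.
Eshan predeceased; the 1/12 allotted to Eshan's branch passes to Eshan's issue by representation.
The 1/12 is divided into 3 equal shares of 1/36 among Falguni, Vikram, Yamini.
Falguni is living and takes 1/36.
Vikram is living and takes 1/36.
Yamini predeceased; the 1/36 allotted to Yamini's branch passes to Yamini's issue by representation.
Hemant is the sole taker at this level and receives the full 1/36.
Lakshmi is living and takes 1/4.

Deepa 1/4; Falguni 1/36; Hemant 1/36; Ishita 1/12; Kavita 1/12; Lakshmi 1/4; Omkar 1/12; Priya 1/12; Sarita 1/12; Vikram 1/36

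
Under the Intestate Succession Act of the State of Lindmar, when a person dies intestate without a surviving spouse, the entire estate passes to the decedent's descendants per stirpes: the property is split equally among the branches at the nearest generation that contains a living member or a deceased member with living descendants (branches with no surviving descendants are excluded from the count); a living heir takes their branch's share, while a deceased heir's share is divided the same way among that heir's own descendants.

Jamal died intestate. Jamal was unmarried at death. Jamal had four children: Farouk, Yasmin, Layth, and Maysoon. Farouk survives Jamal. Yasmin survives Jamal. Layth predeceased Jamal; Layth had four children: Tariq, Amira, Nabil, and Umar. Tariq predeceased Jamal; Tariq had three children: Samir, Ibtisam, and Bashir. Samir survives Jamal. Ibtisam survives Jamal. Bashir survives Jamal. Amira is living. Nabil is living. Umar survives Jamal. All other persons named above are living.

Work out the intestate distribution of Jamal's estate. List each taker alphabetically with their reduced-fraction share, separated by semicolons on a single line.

There is no surviving spouse, so the entire estate passes to Jamal's descendants per stirpes.
The estate is divided into 4 equal shares of 1/4 among Farouk, Yasmin, Layth, Maysoon.
Farouk is living and takes 1/4.
Yasmin is living and takes 1/4.
Layth predeceased; the 1/4 allotted to Layth's branch passes to Layth's issue by representation.
The 1/4 is divided into 4 equal shares of 1/16 among Tariq, Amira, Nabil, Umar.
Tariq predeceased; the 1/16 allotted to Tariq's branch passes to Tariq's issue by representation.
The 1/16 is divided into 3 equal shares of 1/48 among Samir, Ibtisam, Bashir.
Samir is living and takes 1/48.
Ibtisam is living and takes 1/48.
Bashir is living and takes 1/48.
Amira is living and takes 1/16.
Nabil is living and takes 1/16.
Umar is living and takes 1/16.
Maysoon is living and takes 1/4.

Amira 1/16; Bashir 1/48; Farouk 1/4; Ibtisam 1/48; Maysoon 1/4; Nabil 1/16; Samir 1/48; Umar 1/16; Yasmin 1/4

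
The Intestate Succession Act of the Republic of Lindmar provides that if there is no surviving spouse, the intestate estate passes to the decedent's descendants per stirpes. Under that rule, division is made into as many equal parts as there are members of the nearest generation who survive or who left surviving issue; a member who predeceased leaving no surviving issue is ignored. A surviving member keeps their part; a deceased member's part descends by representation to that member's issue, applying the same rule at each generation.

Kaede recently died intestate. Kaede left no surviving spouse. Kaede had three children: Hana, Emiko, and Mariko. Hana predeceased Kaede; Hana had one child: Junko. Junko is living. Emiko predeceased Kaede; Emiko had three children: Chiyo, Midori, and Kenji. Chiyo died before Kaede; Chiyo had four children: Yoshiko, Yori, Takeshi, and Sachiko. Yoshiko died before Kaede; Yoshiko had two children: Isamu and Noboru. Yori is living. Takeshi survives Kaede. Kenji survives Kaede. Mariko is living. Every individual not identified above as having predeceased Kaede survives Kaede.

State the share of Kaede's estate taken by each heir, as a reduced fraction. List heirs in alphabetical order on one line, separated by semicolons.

There is no surviving spouse, so the entire estate passes to Kaede's descendants per stirpes.
The estate is divided into 3 equal shares of 1/3 among Hana, Emiko, Mariko.
Hana predeceased; the 1/3 allotted to Hana's branch passes to Hana's issue by representation.
Junko is the sole taker at this level and receives the full 1/3.
Emiko predeceased; the 1/3 allotted to Emiko's branch passes to Emiko's issue by representation.
The 1/3 is divided into 3 equal shares of 1/9 among Chiyo, Midori, Kenji.
Chiyo predeceased; the 1/9 allotted to Chiyo's branch passes to Chiyo's issue by representation.
The 1/9 is divided into 4 equal shares of 1/36 among Yoshiko, Yori, Takeshi, Sachiko.
Yoshiko predeceased; the 1/36 allotted to Yoshiko's branch passes to Yoshiko's issue by representation.
The 1/36 is divided into 2 equal shares of 1/72 among Isamu, Noboru.
Isamu is living and takes 1/72.
Noboru is living and takes 1/72.
Yori is living and takes 1/36.
Takeshi is living and takes 1/36.
Sachiko is living and takes 1/36.
Midori is living and takes 1/9.
Kenji is living and takes 1/9.
Mariko is living and takes 1/3.

Isamu 1/72; Junko 1/3; Kenji 1/9; Mariko 1/3; Midori 1/9; Noboru 1/72; Sachiko 1/36; Takeshi 1/36; Yori 1/36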